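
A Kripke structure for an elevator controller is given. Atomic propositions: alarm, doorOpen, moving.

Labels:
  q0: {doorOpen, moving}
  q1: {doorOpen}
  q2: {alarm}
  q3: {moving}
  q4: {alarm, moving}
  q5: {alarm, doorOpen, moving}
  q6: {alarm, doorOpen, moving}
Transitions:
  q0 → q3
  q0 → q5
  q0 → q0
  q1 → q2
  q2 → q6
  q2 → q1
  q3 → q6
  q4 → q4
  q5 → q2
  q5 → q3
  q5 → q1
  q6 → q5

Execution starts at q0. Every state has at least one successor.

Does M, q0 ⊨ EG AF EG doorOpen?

States satisfying AF EG doorOpen: {q0}.
States satisfying EG AF EG doorOpen: {q0}.
q0 ∈ Sat(EG AF EG doorOpen).

Holds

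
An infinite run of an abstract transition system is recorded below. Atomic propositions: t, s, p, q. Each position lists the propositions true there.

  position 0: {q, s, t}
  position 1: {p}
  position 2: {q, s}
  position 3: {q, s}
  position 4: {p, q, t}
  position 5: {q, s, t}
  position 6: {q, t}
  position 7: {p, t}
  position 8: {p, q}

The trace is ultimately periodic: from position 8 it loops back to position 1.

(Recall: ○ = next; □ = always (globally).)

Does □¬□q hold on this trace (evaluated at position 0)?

Yes

¬□q holds at every position 0..8, and those are all positions ever visited, so □¬□q holds.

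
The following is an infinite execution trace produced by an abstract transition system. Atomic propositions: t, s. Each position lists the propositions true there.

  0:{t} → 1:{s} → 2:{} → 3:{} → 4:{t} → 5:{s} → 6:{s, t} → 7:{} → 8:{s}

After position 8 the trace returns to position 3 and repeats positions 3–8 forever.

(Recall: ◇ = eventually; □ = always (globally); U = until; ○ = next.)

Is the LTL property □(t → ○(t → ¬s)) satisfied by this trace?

t → ○(t → ¬s) holds at every position 0..8, and those are all positions ever visited, so □(t → ○(t → ¬s)) holds.
Positions where t holds: 0, 4, 6.
Check ○(t → ¬s) at each: 0→ok, 4→ok, 6→ok.

Holds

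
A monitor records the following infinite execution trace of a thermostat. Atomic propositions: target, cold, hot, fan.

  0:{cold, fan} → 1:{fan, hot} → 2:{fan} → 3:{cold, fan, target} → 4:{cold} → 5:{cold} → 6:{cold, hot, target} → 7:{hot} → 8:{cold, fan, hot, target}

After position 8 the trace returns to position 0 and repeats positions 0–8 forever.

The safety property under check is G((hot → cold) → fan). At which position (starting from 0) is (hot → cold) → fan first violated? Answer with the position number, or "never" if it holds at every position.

Check (hot → cold) → fan at each position in order: 0 ✓, 1 ✓, 2 ✓, 3 ✓.
At position 4 the labels are {cold}, so (hot → cold) → fan is false there. This is the first violation.

4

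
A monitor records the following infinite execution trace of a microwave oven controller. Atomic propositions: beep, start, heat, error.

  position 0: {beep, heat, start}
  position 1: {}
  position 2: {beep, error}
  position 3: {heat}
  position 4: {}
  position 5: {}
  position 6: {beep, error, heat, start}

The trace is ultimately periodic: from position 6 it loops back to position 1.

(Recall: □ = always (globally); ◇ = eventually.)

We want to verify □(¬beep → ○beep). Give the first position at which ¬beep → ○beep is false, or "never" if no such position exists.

Check ¬beep → ○beep at each position in order: 0 ✓, 1 ✓, 2 ✓.
At position 3 the labels are {heat} and the next position 4 has {}, so ¬beep → ○beep is false there. This is the first violation.

3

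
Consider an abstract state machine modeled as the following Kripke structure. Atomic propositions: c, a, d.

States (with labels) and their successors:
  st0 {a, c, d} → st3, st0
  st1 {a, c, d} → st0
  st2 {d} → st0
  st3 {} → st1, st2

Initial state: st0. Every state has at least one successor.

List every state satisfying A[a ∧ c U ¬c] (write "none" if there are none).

{st2, st3}

States satisfying a ∧ c: {st0, st1}.
States satisfying ¬c: {st2, st3}.
States satisfying A[a ∧ c U ¬c]: {st2, st3}.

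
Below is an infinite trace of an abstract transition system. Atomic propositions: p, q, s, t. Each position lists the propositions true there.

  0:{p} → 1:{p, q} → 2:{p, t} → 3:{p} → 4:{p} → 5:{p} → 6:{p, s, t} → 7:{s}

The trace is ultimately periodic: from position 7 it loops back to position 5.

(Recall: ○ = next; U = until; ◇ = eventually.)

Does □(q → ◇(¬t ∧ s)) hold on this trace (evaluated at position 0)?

q → ◇(¬t ∧ s) holds at every position 0..7, and those are all positions ever visited, so □(q → ◇(¬t ∧ s)) holds.
Positions where q holds: 1.
Check ◇(¬t ∧ s) at each: 1→ok.

Yes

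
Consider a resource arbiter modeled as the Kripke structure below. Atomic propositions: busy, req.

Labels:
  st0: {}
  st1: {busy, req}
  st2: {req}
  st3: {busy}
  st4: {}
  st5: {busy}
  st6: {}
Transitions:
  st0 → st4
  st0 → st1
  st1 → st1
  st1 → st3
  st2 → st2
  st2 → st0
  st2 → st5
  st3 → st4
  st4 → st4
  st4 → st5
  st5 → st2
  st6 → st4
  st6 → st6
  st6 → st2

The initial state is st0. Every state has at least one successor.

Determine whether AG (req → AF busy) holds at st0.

States satisfying req → AF busy: {st0, st1, st3, st4, st5, st6}.
States satisfying AG (req → AF busy): ∅.
st2 is reachable from st0 and violates req → AF busy, so AG fails at st0.
st0 ∉ Sat(AG (req → AF busy)).

No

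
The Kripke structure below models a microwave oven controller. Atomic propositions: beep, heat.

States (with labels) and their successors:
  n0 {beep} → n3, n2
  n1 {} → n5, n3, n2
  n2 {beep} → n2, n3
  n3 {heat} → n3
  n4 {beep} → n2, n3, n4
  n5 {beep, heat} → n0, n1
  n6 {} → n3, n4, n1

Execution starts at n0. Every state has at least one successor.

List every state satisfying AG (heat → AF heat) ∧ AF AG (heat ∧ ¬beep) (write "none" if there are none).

States satisfying heat → AF heat: {n0, n1, n2, n3, n4, n5, n6}.
States satisfying AG (heat → AF heat): {n0, n1, n2, n3, n4, n5, n6}.
States satisfying AG (heat ∧ ¬beep): {n3}.
States satisfying AF AG (heat ∧ ¬beep): {n3}.
States satisfying AG (heat → AF heat) ∧ AF AG (heat ∧ ¬beep): {n3}.

{n3}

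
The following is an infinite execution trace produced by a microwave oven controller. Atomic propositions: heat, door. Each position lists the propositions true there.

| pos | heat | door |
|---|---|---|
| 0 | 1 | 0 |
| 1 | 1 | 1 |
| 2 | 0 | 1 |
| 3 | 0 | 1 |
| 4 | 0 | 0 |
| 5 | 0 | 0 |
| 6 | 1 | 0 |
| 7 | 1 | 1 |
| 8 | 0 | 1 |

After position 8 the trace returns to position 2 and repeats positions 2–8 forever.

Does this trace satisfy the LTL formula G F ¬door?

Satisfied

F ¬door holds at every position 0..8, and those are all positions ever visited, so G F ¬door holds.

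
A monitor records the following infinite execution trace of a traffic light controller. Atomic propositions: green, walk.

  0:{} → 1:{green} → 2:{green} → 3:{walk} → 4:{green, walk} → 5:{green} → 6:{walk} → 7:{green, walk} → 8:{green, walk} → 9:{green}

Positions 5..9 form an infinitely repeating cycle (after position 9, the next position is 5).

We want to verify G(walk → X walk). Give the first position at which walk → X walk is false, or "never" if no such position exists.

4

Check walk → X walk at each position in order: 0 ✓, 1 ✓, 2 ✓, 3 ✓.
At position 4 the labels are {green, walk} and the next position 5 has {green}, so walk → X walk is false there. This is the first violation.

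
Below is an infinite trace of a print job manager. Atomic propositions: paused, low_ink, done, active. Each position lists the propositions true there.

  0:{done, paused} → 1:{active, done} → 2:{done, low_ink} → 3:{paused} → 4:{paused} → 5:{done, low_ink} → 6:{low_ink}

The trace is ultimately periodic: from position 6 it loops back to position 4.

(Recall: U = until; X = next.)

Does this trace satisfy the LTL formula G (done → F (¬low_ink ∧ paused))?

done → F (¬low_ink ∧ paused) holds at every position 0..6, and those are all positions ever visited, so G (done → F (¬low_ink ∧ paused)) holds.
Positions where done holds: 0, 1, 2, 5.
Check F (¬low_ink ∧ paused) at each: 0→ok, 1→ok, 2→ok, 5→ok.

Satisfied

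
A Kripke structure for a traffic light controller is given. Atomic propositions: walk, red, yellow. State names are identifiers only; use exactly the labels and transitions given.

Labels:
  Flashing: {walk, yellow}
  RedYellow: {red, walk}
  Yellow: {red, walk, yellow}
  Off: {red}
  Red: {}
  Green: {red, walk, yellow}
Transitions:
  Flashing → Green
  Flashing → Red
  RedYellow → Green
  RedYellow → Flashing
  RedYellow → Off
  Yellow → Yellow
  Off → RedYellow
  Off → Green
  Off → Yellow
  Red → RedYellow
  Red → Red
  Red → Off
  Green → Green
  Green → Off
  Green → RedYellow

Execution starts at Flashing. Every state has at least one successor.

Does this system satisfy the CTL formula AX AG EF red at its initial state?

Yes

States satisfying AG EF red: {Flashing, RedYellow, Yellow, Off, Red, Green}.
States satisfying AX AG EF red: {Flashing, RedYellow, Yellow, Off, Red, Green}.
Flashing ∈ Sat(AX AG EF red).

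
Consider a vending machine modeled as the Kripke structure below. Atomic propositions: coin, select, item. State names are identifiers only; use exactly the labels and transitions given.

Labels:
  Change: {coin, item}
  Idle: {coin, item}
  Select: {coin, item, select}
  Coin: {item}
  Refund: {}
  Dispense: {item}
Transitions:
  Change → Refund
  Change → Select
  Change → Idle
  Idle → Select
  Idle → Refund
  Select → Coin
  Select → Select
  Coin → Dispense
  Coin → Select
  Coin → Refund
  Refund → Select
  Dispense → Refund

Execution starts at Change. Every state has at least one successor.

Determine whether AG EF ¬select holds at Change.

States satisfying EF ¬select: {Change, Idle, Select, Coin, Refund, Dispense}.
States satisfying AG EF ¬select: {Change, Idle, Select, Coin, Refund, Dispense}.
Every state reachable from Change satisfies EF ¬select.
Change ∈ Sat(AG EF ¬select).

Holds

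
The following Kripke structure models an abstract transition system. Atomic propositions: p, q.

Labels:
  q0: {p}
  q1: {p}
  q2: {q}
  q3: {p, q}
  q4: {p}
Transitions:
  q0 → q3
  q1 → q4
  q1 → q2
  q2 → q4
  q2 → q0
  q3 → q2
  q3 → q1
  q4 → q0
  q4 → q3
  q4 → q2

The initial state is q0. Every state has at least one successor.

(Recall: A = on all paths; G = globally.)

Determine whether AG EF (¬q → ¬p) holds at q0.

States satisfying EF (¬q → ¬p): {q0, q1, q2, q3, q4}.
States satisfying AG EF (¬q → ¬p): {q0, q1, q2, q3, q4}.
Every state reachable from q0 satisfies EF (¬q → ¬p).
q0 ∈ Sat(AG EF (¬q → ¬p)).

Holds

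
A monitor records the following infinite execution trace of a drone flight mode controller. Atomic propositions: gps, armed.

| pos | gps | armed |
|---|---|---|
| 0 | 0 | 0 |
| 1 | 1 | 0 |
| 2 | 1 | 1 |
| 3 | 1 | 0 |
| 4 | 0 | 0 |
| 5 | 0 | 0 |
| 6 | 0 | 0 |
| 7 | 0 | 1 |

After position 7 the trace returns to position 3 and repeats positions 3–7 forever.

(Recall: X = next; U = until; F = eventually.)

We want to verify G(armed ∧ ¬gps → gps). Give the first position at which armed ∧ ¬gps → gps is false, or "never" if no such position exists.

7

Check armed ∧ ¬gps → gps at each position in order: 0 ✓, 1 ✓, 2 ✓, 3 ✓, 4 ✓, 5 ✓, 6 ✓.
At position 7 the labels are {armed}, so armed ∧ ¬gps → gps is false there. This is the first violation.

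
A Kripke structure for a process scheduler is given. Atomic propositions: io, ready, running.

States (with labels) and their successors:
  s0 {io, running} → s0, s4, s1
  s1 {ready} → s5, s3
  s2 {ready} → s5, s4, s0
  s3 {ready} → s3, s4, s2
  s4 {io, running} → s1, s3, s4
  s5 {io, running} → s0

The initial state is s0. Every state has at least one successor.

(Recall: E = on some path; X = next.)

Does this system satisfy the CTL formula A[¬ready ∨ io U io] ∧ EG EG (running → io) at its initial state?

Satisfied

States satisfying ¬ready ∨ io: {s0, s4, s5}.
States satisfying io: {s0, s4, s5}.
States satisfying A[¬ready ∨ io U io]: {s0, s4, s5}.
States satisfying EG (running → io): {s0, s1, s2, s3, s4, s5}.
States satisfying EG EG (running → io): {s0, s1, s2, s3, s4, s5}.
States satisfying A[¬ready ∨ io U io] ∧ EG EG (running → io): {s0, s4, s5}.
s0 ∈ Sat(A[¬ready ∨ io U io] ∧ EG EG (running → io)).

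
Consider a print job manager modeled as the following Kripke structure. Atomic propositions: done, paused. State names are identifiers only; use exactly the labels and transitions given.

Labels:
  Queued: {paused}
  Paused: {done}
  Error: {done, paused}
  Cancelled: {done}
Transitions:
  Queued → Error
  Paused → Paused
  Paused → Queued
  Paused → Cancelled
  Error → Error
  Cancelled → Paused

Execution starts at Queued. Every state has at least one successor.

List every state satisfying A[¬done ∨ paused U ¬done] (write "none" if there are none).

States satisfying ¬done ∨ paused: {Queued, Error}.
States satisfying ¬done: {Queued}.
States satisfying A[¬done ∨ paused U ¬done]: {Queued}.

{Queued}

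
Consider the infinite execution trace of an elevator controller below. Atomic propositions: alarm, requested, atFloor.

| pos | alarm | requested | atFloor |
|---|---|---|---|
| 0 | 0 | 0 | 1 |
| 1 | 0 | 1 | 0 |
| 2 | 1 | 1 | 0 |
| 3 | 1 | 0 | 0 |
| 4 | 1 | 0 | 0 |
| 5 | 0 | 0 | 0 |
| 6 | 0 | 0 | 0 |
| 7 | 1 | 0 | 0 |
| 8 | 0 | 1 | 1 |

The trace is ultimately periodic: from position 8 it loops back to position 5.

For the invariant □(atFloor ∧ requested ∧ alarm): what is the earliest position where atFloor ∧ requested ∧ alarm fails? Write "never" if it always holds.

At position 0 the labels are {atFloor}, so atFloor ∧ requested ∧ alarm is false there. This is the first violation.

0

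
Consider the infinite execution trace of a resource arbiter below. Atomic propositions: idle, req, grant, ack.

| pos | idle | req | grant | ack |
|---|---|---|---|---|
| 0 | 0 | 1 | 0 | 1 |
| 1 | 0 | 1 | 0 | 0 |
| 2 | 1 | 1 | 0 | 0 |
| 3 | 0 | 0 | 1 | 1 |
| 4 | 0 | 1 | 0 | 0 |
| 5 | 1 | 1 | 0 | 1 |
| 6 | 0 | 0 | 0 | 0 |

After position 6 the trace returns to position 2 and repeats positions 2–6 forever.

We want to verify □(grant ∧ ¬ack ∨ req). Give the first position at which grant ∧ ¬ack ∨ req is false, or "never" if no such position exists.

3

Check grant ∧ ¬ack ∨ req at each position in order: 0 ✓, 1 ✓, 2 ✓.
At position 3 the labels are {ack, grant}, so grant ∧ ¬ack ∨ req is false there. This is the first violation.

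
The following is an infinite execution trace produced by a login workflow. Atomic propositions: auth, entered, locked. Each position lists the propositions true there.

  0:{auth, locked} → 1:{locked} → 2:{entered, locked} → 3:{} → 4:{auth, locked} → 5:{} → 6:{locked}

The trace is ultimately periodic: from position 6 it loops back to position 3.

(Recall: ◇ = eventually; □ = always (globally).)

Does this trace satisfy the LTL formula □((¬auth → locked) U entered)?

Does not hold

(¬auth → locked) U entered must hold at every position from 0 onward. It fails at position 3, so □((¬auth → locked) U entered) is false.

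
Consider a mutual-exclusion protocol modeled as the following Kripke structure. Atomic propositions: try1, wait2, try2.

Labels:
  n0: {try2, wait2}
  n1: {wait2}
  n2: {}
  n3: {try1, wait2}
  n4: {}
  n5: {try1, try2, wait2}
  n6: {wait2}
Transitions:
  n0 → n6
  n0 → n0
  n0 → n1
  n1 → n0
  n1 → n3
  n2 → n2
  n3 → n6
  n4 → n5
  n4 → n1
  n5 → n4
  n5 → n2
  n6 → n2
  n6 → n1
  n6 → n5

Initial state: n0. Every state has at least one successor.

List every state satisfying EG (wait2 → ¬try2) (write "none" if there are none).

{n1, n2, n3, n4, n6}

States satisfying wait2 → ¬try2: {n1, n2, n3, n4, n6}.
States satisfying EG (wait2 → ¬try2): {n1, n2, n3, n4, n6}.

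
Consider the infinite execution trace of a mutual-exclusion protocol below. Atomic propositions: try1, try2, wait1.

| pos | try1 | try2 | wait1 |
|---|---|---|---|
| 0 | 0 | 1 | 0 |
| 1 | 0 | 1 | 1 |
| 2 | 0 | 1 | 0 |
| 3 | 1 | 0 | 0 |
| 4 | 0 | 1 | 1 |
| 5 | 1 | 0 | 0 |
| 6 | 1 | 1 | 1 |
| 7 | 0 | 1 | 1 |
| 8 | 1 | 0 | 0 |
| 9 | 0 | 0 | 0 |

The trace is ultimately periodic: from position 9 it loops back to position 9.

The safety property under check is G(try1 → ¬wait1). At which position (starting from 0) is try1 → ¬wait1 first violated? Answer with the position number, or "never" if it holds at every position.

Check try1 → ¬wait1 at each position in order: 0 ✓, 1 ✓, 2 ✓, 3 ✓, 4 ✓, 5 ✓.
At position 6 the labels are {try1, try2, wait1}, so try1 → ¬wait1 is false there. This is the first violation.

6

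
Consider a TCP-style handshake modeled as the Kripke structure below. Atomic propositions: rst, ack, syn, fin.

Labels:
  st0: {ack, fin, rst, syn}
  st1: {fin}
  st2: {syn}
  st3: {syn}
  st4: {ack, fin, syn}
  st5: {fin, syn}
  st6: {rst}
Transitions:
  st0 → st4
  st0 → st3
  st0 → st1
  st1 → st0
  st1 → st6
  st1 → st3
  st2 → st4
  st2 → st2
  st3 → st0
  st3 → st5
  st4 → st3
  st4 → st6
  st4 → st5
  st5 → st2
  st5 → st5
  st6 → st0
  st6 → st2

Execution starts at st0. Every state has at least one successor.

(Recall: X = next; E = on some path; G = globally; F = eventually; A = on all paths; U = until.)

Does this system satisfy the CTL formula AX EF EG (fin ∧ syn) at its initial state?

States satisfying EF EG (fin ∧ syn): {st0, st1, st2, st3, st4, st5, st6}.
States satisfying AX EF EG (fin ∧ syn): {st0, st1, st2, st3, st4, st5, st6}.
st0 ∈ Sat(AX EF EG (fin ∧ syn)).

Holds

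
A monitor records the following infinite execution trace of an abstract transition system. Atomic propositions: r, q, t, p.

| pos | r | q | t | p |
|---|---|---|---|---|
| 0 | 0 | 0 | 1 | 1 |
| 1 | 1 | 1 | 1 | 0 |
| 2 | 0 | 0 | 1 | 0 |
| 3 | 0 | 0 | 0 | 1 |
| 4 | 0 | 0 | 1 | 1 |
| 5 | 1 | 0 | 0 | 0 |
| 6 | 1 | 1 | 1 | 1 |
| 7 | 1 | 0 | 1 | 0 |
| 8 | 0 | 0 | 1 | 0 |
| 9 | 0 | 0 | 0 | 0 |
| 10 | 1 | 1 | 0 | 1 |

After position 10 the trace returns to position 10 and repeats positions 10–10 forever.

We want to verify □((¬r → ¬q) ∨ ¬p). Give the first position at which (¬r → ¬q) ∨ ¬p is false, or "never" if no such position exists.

(¬r → ¬q) ∨ ¬p holds at every position 0..10, and those are all the positions the trace ever visits, so the invariant □((¬r → ¬q) ∨ ¬p) is never violated.

never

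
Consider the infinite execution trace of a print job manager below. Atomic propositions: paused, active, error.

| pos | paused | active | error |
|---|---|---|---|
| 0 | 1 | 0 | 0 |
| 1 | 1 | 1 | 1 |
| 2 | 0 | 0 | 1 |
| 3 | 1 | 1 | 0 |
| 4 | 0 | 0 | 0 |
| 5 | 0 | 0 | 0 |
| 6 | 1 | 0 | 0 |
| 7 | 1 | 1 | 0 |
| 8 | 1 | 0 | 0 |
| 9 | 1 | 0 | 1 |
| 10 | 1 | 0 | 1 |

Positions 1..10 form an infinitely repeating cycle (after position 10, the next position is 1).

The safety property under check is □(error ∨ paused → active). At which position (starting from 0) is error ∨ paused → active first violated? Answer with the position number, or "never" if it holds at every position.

0

At position 0 the labels are {paused}, so error ∨ paused → active is false there. This is the first violation.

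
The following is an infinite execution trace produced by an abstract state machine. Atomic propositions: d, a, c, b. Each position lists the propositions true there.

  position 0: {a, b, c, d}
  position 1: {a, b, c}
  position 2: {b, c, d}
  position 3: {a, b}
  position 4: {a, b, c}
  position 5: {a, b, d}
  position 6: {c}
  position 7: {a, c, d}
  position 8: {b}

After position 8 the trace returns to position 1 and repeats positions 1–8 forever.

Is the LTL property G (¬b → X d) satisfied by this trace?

¬b → X d must hold at every position from 0 onward. It fails at position 7, so G (¬b → X d) is false.
Positions where ¬b holds: 6, 7.
Check X d at each: 6→ok, 7→fails.

No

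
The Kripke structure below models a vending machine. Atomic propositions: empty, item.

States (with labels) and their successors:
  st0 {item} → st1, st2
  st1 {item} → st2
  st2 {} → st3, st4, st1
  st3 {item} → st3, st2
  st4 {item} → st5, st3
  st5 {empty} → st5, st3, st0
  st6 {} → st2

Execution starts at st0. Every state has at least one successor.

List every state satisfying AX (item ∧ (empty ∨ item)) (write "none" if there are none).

States satisfying item ∧ (empty ∨ item): {st0, st1, st3, st4}.
States satisfying AX (item ∧ (empty ∨ item)): {st2}.

{st2}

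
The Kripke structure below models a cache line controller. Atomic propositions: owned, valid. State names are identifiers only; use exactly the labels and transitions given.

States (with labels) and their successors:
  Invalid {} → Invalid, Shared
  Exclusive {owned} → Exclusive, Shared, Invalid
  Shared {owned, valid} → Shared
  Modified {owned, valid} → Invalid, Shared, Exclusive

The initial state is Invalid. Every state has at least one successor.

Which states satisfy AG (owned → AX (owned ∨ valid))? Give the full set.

{Invalid, Shared}

States satisfying owned → AX (owned ∨ valid): {Invalid, Shared}.
States satisfying AG (owned → AX (owned ∨ valid)): {Invalid, Shared}.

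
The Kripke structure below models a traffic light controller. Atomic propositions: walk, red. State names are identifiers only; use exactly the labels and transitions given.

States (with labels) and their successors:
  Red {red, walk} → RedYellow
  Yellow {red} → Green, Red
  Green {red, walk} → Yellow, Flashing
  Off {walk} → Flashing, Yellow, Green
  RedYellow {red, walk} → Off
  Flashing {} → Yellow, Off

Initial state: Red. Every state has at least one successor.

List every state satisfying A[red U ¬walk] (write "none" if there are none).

{Yellow, Green, Flashing}

States satisfying red: {Red, Yellow, Green, RedYellow}.
States satisfying ¬walk: {Yellow, Flashing}.
States satisfying A[red U ¬walk]: {Yellow, Green, Flashing}.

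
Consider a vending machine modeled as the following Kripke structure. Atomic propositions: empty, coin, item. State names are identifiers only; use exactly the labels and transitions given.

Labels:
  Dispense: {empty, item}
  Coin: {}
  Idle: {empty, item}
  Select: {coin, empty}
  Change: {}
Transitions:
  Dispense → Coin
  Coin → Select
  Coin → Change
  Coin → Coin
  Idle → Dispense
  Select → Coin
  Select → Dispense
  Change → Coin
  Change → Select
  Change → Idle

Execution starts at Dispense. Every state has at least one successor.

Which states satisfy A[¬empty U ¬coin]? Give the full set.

States satisfying ¬empty: {Coin, Change}.
States satisfying ¬coin: {Dispense, Coin, Idle, Change}.
States satisfying A[¬empty U ¬coin]: {Dispense, Coin, Idle, Change}.

{Dispense, Coin, Idle, Change}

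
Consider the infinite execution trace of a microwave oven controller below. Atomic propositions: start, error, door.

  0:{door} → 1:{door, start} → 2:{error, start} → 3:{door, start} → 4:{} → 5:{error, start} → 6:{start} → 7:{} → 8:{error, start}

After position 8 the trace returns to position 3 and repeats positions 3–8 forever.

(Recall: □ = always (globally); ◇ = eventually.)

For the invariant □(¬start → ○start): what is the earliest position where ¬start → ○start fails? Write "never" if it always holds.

¬start → ○start holds at every position 0..8, and those are all the positions the trace ever visits, so the invariant □(¬start → ○start) is never violated.

never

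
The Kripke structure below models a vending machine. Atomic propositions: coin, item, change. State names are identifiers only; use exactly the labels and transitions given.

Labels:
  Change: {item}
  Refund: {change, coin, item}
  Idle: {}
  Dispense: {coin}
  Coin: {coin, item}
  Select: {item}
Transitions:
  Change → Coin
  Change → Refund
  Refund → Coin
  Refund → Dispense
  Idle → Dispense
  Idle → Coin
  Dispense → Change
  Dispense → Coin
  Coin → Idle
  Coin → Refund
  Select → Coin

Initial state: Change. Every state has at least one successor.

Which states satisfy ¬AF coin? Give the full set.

none

States satisfying coin: {Refund, Dispense, Coin}.
States satisfying AF coin: {Change, Refund, Idle, Dispense, Coin, Select}.
States satisfying ¬AF coin: ∅.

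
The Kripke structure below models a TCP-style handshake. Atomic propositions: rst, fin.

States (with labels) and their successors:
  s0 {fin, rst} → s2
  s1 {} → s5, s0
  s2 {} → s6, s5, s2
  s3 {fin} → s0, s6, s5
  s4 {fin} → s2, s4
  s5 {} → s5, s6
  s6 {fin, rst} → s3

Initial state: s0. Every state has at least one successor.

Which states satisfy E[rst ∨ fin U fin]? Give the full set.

{s0, s3, s4, s6}

States satisfying rst ∨ fin: {s0, s3, s4, s6}.
States satisfying fin: {s0, s3, s4, s6}.
States satisfying E[rst ∨ fin U fin]: {s0, s3, s4, s6}.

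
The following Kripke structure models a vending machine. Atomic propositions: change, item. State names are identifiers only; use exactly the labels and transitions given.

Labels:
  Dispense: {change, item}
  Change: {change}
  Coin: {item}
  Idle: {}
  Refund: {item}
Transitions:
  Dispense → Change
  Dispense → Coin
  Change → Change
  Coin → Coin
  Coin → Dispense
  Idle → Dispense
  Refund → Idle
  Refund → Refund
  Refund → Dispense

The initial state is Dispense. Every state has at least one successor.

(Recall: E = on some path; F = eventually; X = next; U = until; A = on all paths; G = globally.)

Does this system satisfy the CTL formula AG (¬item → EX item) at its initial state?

Violated

States satisfying ¬item → EX item: {Dispense, Coin, Idle, Refund}.
States satisfying AG (¬item → EX item): ∅.
Change is reachable from Dispense and violates ¬item → EX item, so AG fails at Dispense.
Dispense ∉ Sat(AG (¬item → EX item)).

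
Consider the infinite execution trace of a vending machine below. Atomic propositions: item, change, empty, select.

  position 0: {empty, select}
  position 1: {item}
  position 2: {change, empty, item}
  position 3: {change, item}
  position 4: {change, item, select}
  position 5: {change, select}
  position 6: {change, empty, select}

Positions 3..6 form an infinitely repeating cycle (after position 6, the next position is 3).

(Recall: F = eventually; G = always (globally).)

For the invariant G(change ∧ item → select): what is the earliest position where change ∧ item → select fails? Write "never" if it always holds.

Check change ∧ item → select at each position in order: 0 ✓, 1 ✓.
At position 2 the labels are {change, empty, item}, so change ∧ item → select is false there. This is the first violation.

2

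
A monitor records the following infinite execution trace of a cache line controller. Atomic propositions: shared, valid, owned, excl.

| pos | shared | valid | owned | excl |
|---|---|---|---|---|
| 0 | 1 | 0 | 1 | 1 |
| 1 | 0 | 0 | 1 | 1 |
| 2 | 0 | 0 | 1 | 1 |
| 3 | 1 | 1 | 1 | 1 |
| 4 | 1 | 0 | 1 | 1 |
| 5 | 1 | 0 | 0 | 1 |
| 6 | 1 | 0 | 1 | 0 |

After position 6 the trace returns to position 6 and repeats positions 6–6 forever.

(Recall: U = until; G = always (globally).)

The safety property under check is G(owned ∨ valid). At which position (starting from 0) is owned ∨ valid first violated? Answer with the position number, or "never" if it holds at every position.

5

Check owned ∨ valid at each position in order: 0 ✓, 1 ✓, 2 ✓, 3 ✓, 4 ✓.
At position 5 the labels are {excl, shared}, so owned ∨ valid is false there. This is the first violation.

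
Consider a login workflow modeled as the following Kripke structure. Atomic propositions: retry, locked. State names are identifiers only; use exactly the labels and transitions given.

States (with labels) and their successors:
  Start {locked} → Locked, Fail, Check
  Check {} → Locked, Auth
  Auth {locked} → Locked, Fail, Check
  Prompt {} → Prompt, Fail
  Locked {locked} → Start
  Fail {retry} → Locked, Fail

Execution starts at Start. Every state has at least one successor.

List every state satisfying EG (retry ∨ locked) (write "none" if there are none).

States satisfying retry ∨ locked: {Start, Auth, Locked, Fail}.
States satisfying EG (retry ∨ locked): {Start, Auth, Locked, Fail}.

{Start, Auth, Locked, Fail}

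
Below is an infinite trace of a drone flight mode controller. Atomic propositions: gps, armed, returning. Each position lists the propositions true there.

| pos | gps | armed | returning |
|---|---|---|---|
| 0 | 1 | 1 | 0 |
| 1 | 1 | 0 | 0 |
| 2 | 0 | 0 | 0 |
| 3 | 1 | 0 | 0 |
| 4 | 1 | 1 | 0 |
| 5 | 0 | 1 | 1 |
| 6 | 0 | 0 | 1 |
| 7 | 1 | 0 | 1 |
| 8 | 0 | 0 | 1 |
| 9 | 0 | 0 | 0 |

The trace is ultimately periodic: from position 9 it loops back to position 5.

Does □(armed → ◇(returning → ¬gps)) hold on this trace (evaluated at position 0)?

armed → ◇(returning → ¬gps) holds at every position 0..9, and those are all positions ever visited, so □(armed → ◇(returning → ¬gps)) holds.
Positions where armed holds: 0, 4, 5.
Check ◇(returning → ¬gps) at each: 0→ok, 4→ok, 5→ok.

Satisfied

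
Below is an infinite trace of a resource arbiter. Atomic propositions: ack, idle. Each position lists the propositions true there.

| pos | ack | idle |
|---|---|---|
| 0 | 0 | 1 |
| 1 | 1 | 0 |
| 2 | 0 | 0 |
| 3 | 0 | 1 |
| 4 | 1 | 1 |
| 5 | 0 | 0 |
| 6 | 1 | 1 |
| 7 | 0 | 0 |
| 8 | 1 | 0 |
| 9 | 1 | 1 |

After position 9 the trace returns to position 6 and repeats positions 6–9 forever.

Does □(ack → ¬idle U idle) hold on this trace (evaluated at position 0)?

Satisfied

ack → ¬idle U idle holds at every position 0..9, and those are all positions ever visited, so □(ack → ¬idle U idle) holds.
Positions where ack holds: 1, 4, 6, 8, 9.
Check ¬idle U idle at each: 1→ok, 4→ok, 6→ok, 8→ok, 9→ok.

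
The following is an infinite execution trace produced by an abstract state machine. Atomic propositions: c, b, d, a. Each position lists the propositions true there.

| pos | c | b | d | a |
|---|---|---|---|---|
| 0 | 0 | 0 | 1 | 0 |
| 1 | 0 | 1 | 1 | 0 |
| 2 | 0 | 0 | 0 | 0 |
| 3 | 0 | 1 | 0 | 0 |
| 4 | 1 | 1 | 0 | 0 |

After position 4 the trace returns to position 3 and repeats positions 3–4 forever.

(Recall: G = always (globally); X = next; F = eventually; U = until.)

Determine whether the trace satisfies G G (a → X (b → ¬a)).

Satisfied

G (a → X (b → ¬a)) holds at every position 0..4, and those are all positions ever visited, so G G (a → X (b → ¬a)) holds.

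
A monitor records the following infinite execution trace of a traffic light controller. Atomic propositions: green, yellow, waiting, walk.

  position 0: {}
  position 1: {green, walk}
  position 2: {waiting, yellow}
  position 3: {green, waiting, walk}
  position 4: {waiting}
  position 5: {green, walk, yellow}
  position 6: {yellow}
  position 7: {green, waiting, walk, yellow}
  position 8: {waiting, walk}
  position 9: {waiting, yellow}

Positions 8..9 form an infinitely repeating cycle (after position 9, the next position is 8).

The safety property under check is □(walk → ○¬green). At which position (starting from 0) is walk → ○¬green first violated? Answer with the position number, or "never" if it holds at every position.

never

walk → ○¬green holds at every position 0..9, and those are all the positions the trace ever visits, so the invariant □(walk → ○¬green) is never violated.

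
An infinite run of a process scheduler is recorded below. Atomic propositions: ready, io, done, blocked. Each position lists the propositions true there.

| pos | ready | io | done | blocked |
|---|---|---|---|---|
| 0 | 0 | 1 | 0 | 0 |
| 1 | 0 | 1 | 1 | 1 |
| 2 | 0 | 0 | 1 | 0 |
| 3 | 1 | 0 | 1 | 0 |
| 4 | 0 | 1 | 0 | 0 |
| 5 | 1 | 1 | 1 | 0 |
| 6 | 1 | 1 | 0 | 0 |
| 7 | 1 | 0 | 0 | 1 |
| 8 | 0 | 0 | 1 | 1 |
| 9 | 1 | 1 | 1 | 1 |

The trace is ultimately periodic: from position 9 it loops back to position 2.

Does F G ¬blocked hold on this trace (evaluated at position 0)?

G ¬blocked is false at every position 0..9, so it never becomes true and F G ¬blocked fails.

Does not hold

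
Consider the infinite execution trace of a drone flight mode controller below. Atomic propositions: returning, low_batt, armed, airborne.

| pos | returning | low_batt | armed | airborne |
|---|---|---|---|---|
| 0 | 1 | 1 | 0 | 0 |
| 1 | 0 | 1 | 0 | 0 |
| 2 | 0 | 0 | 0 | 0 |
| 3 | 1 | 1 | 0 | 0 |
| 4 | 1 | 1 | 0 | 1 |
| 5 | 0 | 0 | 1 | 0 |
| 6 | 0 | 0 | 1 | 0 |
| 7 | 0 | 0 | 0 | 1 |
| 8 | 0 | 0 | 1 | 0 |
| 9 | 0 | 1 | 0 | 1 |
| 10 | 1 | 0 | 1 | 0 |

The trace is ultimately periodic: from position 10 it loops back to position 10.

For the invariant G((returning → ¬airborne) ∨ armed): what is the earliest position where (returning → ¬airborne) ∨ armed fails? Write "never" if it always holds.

4

Check (returning → ¬airborne) ∨ armed at each position in order: 0 ✓, 1 ✓, 2 ✓, 3 ✓.
At position 4 the labels are {airborne, low_batt, returning}, so (returning → ¬airborne) ∨ armed is false there. This is the first violation.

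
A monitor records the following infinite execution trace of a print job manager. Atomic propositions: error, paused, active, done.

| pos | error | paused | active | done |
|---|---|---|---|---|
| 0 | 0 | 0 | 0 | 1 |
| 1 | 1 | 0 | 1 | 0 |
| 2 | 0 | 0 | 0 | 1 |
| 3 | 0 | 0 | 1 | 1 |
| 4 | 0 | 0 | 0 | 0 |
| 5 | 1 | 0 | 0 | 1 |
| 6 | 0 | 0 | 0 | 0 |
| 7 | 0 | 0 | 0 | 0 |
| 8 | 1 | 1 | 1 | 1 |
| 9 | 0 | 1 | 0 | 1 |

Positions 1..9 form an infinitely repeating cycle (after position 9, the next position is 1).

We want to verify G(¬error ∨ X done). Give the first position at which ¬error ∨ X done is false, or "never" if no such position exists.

Check ¬error ∨ X done at each position in order: 0 ✓, 1 ✓, 2 ✓, 3 ✓, 4 ✓.
At position 5 the labels are {done, error} and the next position 6 has {}, so ¬error ∨ X done is false there. This is the first violation.

5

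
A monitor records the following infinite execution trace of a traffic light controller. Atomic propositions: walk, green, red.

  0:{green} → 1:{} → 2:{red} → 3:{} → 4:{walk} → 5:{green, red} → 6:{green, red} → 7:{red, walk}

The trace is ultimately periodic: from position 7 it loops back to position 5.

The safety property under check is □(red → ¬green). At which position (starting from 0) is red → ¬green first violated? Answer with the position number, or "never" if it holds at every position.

Check red → ¬green at each position in order: 0 ✓, 1 ✓, 2 ✓, 3 ✓, 4 ✓.
At position 5 the labels are {green, red}, so red → ¬green is false there. This is the first violation.

5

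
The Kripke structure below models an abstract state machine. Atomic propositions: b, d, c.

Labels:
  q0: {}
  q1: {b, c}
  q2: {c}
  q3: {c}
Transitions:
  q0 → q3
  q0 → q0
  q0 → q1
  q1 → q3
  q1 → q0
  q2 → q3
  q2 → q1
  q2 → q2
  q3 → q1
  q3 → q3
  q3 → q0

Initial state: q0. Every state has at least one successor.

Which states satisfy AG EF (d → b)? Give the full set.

{q0, q1, q2, q3}

States satisfying EF (d → b): {q0, q1, q2, q3}.
States satisfying AG EF (d → b): {q0, q1, q2, q3}.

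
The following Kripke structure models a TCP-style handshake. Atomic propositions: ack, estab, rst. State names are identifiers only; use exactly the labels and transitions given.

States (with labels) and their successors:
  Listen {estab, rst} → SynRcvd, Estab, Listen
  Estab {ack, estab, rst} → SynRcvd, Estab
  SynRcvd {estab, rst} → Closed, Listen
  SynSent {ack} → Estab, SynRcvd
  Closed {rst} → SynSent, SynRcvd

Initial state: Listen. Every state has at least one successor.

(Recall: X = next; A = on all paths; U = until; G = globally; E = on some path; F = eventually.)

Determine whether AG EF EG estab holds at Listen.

Satisfied

States satisfying EF EG estab: {Listen, Estab, SynRcvd, SynSent, Closed}.
States satisfying AG EF EG estab: {Listen, Estab, SynRcvd, SynSent, Closed}.
Every state reachable from Listen satisfies EF EG estab.
Listen ∈ Sat(AG EF EG estab).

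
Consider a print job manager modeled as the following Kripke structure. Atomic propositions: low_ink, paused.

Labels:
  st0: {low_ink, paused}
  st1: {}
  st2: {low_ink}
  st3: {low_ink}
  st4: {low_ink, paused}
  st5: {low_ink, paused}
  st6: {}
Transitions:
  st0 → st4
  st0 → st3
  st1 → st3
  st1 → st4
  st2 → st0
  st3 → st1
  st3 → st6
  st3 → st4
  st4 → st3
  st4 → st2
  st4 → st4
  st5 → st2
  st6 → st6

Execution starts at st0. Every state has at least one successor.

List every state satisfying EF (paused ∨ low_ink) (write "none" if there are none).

States satisfying paused ∨ low_ink: {st0, st2, st3, st4, st5}.
States satisfying EF (paused ∨ low_ink): {st0, st1, st2, st3, st4, st5}.

{st0, st1, st2, st3, st4, st5}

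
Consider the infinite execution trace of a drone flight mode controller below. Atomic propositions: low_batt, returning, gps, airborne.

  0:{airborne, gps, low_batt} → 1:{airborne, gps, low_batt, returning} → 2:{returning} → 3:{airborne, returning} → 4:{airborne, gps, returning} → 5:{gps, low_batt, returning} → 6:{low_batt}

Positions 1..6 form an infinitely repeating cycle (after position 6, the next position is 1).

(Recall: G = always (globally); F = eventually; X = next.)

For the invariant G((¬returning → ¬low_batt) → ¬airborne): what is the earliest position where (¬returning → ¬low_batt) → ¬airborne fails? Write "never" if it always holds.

Check (¬returning → ¬low_batt) → ¬airborne at each position in order: 0 ✓.
At position 1 the labels are {airborne, gps, low_batt, returning}, so (¬returning → ¬low_batt) → ¬airborne is false there. This is the first violation.

1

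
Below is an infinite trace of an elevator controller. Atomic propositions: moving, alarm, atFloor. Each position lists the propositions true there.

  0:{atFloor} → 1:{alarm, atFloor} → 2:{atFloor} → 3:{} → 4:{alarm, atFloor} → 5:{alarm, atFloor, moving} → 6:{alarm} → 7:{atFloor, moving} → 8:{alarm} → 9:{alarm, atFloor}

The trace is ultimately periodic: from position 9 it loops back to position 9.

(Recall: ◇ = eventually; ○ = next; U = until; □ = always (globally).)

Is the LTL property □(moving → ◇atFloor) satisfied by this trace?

moving → ◇atFloor holds at every position 0..9, and those are all positions ever visited, so □(moving → ◇atFloor) holds.
Positions where moving holds: 5, 7.
Check ◇atFloor at each: 5→ok, 7→ok.

Yes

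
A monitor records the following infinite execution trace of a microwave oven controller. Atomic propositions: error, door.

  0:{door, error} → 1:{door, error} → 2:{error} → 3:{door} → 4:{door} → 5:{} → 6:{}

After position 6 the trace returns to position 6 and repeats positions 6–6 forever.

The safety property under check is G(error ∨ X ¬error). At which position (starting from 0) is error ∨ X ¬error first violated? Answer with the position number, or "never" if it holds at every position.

error ∨ X ¬error holds at every position 0..6, and those are all the positions the trace ever visits, so the invariant G(error ∨ X ¬error) is never violated.

never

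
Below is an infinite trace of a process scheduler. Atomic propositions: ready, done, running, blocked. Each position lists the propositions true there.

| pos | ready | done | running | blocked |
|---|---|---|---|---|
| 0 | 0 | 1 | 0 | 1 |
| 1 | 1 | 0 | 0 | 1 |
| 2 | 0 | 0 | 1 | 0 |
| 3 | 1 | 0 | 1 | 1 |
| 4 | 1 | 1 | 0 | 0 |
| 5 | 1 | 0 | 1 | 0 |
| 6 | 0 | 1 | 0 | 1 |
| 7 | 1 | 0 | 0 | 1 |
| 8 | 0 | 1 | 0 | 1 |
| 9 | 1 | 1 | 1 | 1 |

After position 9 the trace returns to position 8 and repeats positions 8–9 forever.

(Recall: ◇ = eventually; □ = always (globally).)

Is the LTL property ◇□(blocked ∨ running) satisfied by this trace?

Holds

□(blocked ∨ running) holds at position 5, which is reachable from 0, so ◇□(blocked ∨ running) holds.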